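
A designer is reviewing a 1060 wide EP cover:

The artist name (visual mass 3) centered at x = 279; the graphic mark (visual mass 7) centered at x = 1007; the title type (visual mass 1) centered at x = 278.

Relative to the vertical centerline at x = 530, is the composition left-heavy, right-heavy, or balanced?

right-heavy

Σw = 3 + 7 + 1 = 11.
x-moment: 3·279 + 7·1007 + 1·278 = 8164; centroid 8164/11 ≈ 742.18.
Since 742.2 is right of 530, the composition reads right-heavy.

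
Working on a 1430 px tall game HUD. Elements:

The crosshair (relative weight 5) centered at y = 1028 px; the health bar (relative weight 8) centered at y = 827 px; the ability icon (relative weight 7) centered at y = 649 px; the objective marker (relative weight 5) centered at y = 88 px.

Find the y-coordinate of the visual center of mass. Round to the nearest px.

y ≈ 670

Weights sum to 5 + 8 + 7 + 5 = 25.
Σw·y = 5·1028 + 8·827 + 7·649 + 5·88 = 16739, so ȳ = 16739/25 ≈ 669.56.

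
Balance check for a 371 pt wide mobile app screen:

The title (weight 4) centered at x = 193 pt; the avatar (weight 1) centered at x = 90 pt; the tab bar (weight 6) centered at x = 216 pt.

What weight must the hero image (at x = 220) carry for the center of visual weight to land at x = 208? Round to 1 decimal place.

w ≈ 10.8

Existing Σw = 11 (4 + 1 + 6); existing moment 4·193 + 1·90 + 6·216 = 2158.
Set Σw·x/Σw = 208: (2158 + 220w) = 208·(11 + w).
So w = (208·11 − 2158)/(220 − 208) = 130/12 ≈ 10.83.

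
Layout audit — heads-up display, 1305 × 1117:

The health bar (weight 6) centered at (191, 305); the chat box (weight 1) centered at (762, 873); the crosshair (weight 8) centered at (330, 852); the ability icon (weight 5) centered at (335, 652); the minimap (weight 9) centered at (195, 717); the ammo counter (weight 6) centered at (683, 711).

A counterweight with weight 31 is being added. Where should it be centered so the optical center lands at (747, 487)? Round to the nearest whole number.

(1201, 279)

With the counterweight, Σw becomes 6 + 1 + 8 + 5 + 9 + 6 + 31 = 66.
x: target moment 66×747 = 49302; current 6·191 + 1·762 + 8·330 + 5·335 + 9·195 + 6·683 = 12076; the counterweight supplies 37226, so x = 37226/31 ≈ 1200.84.
y: target moment 66×487 = 32142; current 6·305 + 1·873 + 8·852 + 5·652 + 9·717 + 6·711 = 23498; the counterweight supplies 8644, so y = 8644/31 ≈ 278.84.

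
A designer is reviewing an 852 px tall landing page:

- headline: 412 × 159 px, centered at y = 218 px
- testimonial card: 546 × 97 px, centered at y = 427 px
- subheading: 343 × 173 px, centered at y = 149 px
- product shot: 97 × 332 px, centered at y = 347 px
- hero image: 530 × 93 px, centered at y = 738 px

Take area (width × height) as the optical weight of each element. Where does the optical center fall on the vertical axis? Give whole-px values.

y ≈ 360

Areas: headline 412·159 = 65508, testimonial card 546·97 = 52962, subheading 343·173 = 59339, product shot 97·332 = 32204, hero image 530·93 = 49290. Total weight = 259303.
y: (65508·218 + 52962·427 + 59339·149 + 32204·347 + 49290·738) / 259303 = 93287837 / 259303 ≈ 359.76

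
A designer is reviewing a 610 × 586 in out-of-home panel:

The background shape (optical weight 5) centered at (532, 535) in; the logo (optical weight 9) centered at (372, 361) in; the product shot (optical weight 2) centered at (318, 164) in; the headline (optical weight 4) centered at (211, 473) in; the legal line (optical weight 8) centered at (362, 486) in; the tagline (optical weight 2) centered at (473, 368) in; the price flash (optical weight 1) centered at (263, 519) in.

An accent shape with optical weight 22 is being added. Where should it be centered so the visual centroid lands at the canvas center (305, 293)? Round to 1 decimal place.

With the accent shape, Σw becomes 5 + 9 + 2 + 4 + 8 + 2 + 1 + 22 = 53.
x: need Σw·x = 53·305 = 16165. Existing = 5·532 + 9·372 + 2·318 + 4·211 + 8·362 + 2·473 + 1·263 = 11593. Remainder 4572 / 22 ≈ 207.82.
y: need Σw·y = 53·293 = 15529. Existing = 5·535 + 9·361 + 2·164 + 4·473 + 8·486 + 2·368 + 1·519 = 13287. Remainder 2242 / 22 ≈ 101.91.

(207.8, 101.9)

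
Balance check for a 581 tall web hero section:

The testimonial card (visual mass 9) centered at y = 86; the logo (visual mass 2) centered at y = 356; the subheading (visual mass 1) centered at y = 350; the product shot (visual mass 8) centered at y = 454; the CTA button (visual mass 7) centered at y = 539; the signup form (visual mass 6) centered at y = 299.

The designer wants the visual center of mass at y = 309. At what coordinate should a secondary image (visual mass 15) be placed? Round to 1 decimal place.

New total weight: (9 + 2 + 1 + 8 + 7 + 6) + 15 = 48.
y: need Σw·y = 48·309 = 14832. Existing = 9·86 + 2·356 + 1·350 + 8·454 + 7·539 + 6·299 = 11035. Remainder 3797 / 15 ≈ 253.13.

y ≈ 253.1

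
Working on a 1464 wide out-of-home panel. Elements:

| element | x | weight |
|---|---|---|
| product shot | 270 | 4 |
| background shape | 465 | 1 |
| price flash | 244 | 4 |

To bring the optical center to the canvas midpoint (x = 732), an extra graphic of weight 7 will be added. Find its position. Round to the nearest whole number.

New total weight: (4 + 1 + 4) + 7 = 16.
x: target moment 16×732 = 11712; current 4·270 + 1·465 + 4·244 = 2521; the extra graphic supplies 9191, so x = 9191/7 ≈ 1313.00.

x ≈ 1313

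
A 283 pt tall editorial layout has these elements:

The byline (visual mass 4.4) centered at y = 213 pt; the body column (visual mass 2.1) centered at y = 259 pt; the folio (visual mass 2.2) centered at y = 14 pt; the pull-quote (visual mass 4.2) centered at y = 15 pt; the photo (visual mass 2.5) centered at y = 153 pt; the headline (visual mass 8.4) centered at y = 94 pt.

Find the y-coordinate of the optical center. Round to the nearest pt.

y ≈ 115

Σw = 4.4 + 2.1 + 2.2 + 4.2 + 2.5 + 8.4 = 23.8.
Σw·y = 2747.0; ȳ = 2747.0/23.8 ≈ 115.42.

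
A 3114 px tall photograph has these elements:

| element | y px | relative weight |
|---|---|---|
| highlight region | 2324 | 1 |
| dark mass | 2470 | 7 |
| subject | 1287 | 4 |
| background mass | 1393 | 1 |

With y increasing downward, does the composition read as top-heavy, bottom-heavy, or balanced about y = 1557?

bottom-heavy

Weights sum to 1 + 7 + 4 + 1 = 13.
y-moment: 1·2324 + 7·2470 + 4·1287 + 1·1393 = 26155; centroid 26155/13 ≈ 2011.92.
2011.9 vs midline 1557 → bottom-heavy.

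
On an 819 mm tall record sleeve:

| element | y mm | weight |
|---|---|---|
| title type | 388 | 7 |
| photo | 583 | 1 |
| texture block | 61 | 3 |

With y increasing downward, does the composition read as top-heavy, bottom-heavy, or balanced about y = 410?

top-heavy

Σw = 7 + 1 + 3 = 11.
y-moment: 7·388 + 1·583 + 3·61 = 3482; centroid 3482/11 ≈ 316.55.
316.5 vs midline 410 → top-heavy.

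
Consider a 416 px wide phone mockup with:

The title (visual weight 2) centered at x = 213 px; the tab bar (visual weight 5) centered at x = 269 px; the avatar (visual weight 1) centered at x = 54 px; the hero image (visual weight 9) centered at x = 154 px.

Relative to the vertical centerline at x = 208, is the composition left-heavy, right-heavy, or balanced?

Σw = 2 + 5 + 1 + 9 = 17.
Σw·x = 2·213 + 5·269 + 1·54 + 9·154 = 3211, so x̄ = 3211/17 ≈ 188.88.
188.9 lies left of the midline 208, so the layout is left-heavy.

left-heavy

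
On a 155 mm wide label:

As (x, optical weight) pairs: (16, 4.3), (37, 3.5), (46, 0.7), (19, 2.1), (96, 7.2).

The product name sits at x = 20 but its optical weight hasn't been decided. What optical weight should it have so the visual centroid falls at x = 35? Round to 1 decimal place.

w ≈ 22.6

Fixed elements: Σw = 4.3 + 3.5 + 0.7 + 2.1 + 7.2 = 17.8, Σw·x = 4.3·16 + 3.5·37 + 0.7·46 + 2.1·19 + 7.2·96 = 961.6.
Set Σw·x/Σw = 35: (961.6 + 20w) = 35·(17.8 + w).
Rearranging, w·(20 − 35) = 35·17.8 − 961.6 = -338.6, so w ≈ -338.6/-15 = 22.57.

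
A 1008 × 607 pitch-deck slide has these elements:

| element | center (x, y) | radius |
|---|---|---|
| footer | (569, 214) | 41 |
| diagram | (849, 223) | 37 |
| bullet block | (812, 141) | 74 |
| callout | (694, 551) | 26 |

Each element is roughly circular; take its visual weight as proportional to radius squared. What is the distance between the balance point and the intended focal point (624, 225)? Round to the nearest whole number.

Weights ∝ r²: footer 41² = 1681, diagram 37² = 1369, bullet block 74² = 5476, callout 26² = 676; Σw = 9202.
x-moment: 1681·569 + 1369·849 + 5476·812 + 676·694 = 7034426; centroid 7034426/9202 ≈ 764.45.
y-moment: 1681·214 + 1369·223 + 5476·141 + 676·551 = 1809613; centroid 1809613/9202 ≈ 196.65.
Offset from (624, 225): Δx ≈ 140.45, Δy ≈ -28.35; distance = √(Δx² + Δy²) ≈ 143.28.

≈ 143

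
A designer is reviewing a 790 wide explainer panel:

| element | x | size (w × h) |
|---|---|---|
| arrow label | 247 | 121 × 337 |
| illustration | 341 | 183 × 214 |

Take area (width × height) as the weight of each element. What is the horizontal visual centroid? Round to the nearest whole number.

Taking area as weight: arrow label 121·337 = 40777, illustration 183·214 = 39162. Sum 79939.
x: (40777·247 + 39162·341) / 79939 = 23426161 / 79939 ≈ 293.05

x ≈ 293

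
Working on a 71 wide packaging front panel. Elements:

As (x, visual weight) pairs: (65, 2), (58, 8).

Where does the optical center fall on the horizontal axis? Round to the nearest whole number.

Weights sum to 2 + 8 = 10.
Σw·x = 2·65 + 8·58 = 594, so x̄ = 594/10 ≈ 59.40.

x ≈ 59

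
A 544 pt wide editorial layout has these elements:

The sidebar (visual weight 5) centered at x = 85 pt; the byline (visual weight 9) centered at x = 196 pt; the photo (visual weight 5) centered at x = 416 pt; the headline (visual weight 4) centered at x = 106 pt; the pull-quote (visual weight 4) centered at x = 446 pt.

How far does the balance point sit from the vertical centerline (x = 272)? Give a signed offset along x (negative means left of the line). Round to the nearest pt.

≈ -32 pt

Σw = 5 + 9 + 5 + 4 + 4 = 27.
Σw·x = 5·85 + 9·196 + 5·416 + 4·106 + 4·446 = 6477, so x̄ = 6477/27 ≈ 239.89.
Difference: 239.89 − 272 ≈ -32.11.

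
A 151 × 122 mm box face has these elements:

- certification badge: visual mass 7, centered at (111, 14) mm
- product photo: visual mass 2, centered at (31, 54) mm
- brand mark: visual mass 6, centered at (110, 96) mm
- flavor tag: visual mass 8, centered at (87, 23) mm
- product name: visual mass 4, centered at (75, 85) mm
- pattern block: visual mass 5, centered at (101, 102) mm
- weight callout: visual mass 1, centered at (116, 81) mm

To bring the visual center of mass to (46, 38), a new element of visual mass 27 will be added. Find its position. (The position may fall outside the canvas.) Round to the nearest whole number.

(-13, 14)

After adding the new element, total weight = 7 + 2 + 6 + 8 + 4 + 5 + 1 + 27 = 60.
x: need Σw·x = 60·46 = 2760. Existing = 7·111 + 2·31 + 6·110 + 8·87 + 4·75 + 5·101 + 1·116 = 3116. Remainder -356 / 27 ≈ -13.19.
y: need Σw·y = 60·38 = 2280. Existing = 7·14 + 2·54 + 6·96 + 8·23 + 4·85 + 5·102 + 1·81 = 1897. Remainder 383 / 27 ≈ 14.19.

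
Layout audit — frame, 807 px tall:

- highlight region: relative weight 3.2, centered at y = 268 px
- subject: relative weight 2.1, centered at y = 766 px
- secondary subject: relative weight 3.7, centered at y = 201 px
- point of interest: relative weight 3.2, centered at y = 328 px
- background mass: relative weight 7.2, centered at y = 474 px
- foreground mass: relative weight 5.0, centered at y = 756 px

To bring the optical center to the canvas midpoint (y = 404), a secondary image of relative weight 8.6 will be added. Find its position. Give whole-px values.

y ≈ 219

New total weight: (3.2 + 2.1 + 3.7 + 3.2 + 7.2 + 5.0) + 8.6 = 33.0.
Along y: (11452.3 + 8.6·y) / 33.0 = 404 (existing moment 3.2·268 + 2.1·766 + 3.7·201 + 3.2·328 + 7.2·474 + 5.0·756 = 11452.3) ⇒ y = (13332.0 − 11452.3) / 8.6 ≈ 218.57.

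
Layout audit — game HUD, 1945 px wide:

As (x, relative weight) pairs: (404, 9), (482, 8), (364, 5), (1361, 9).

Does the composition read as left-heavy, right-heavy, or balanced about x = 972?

left-heavy

Total weight = 9 + 8 + 5 + 9 = 31.
x-moment: 9·404 + 8·482 + 5·364 + 9·1361 = 21561; centroid 21561/31 ≈ 695.52.
695.5 lies left of the midline 972, so the layout is left-heavy.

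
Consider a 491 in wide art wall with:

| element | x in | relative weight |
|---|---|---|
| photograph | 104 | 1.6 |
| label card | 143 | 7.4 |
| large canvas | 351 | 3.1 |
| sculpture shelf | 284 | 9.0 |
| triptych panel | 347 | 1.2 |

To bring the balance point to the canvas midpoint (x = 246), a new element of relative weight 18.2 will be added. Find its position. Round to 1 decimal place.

With the new element, Σw becomes 1.6 + 7.4 + 3.1 + 9.0 + 1.2 + 18.2 = 40.5.
x: need Σw·x = 40.5·246 = 9963.0. Existing = 1.6·104 + 7.4·143 + 3.1·351 + 9.0·284 + 1.2·347 = 5285.1. Remainder 4677.9 / 18.2 ≈ 257.03.

x ≈ 257.0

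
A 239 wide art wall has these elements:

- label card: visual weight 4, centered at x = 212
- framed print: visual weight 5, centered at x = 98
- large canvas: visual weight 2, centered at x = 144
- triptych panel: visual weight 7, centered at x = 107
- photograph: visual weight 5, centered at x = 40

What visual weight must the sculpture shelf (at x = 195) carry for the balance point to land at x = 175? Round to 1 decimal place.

w ≈ 72.5

Known weights sum to 4 + 5 + 2 + 7 + 5 = 23; their moment is 4·212 + 5·98 + 2·144 + 7·107 + 5·40 = 2575.
Balance at x = 175 requires (2575 + w·195) / (23 + w) = 175.
So w = (175·23 − 2575)/(195 − 175) = 1450/20 ≈ 72.50.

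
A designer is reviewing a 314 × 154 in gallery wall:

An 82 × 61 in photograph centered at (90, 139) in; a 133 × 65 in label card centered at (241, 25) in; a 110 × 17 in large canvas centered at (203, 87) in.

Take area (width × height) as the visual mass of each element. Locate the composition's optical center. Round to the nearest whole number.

Taking area as weight: photograph 82·61 = 5002, label card 133·65 = 8645, large canvas 110·17 = 1870. Sum 15517.
x: (5002·90 + 8645·241 + 1870·203) / 15517 = 2913235 / 15517 ≈ 187.74
y: (5002·139 + 8645·25 + 1870·87) / 15517 = 1074093 / 15517 ≈ 69.22

(188, 69)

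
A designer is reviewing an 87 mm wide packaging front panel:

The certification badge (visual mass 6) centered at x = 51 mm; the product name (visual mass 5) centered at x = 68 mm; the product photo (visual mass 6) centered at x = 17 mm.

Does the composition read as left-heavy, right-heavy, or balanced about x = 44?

balanced

Weights sum to 6 + 5 + 6 = 17.
x-moment: 6·51 + 5·68 + 6·17 = 748; centroid 748/17 ≈ 44.00.
44.00 = 44 exactly: balanced.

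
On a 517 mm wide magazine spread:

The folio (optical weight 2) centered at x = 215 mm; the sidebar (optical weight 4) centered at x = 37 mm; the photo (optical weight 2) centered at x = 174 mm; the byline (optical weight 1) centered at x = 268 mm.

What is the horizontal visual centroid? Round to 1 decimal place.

Weights sum to 2 + 4 + 2 + 1 = 9.
x: (2·215 + 4·37 + 2·174 + 1·268) / 9 = 1194 / 9 ≈ 132.67

x ≈ 132.7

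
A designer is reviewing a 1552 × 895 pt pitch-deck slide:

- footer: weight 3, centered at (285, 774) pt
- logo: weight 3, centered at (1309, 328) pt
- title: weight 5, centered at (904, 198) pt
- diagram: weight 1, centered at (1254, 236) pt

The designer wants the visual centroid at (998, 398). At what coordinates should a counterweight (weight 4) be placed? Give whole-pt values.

(1353, 459)

With the counterweight, Σw becomes 3 + 3 + 5 + 1 + 4 = 16.
x: need Σw·x = 16·998 = 15968. Existing = 3·285 + 3·1309 + 5·904 + 1·1254 = 10556. Remainder 5412 / 4 ≈ 1353.00.
y: need Σw·y = 16·398 = 6368. Existing = 3·774 + 3·328 + 5·198 + 1·236 = 4532. Remainder 1836 / 4 ≈ 459.00.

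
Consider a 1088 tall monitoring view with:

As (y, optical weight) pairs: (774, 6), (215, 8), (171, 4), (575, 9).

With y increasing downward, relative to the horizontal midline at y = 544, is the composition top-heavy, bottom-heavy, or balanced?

Total weight = 6 + 8 + 4 + 9 = 27.
y: (6·774 + 8·215 + 4·171 + 9·575) / 27 = 12223 / 27 ≈ 452.70
452.7 vs midline 544 → top-heavy.

top-heavy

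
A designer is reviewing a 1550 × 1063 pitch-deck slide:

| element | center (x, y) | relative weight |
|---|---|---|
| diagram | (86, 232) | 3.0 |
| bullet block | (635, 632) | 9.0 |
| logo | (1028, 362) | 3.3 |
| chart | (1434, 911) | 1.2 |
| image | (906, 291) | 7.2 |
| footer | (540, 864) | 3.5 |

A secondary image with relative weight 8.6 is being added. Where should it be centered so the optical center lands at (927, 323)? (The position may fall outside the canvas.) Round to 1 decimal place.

(1591.5, -259.0)

With the secondary image, Σw becomes 3.0 + 9.0 + 3.3 + 1.2 + 7.2 + 3.5 + 8.6 = 35.8.
Along x: (19499.4 + 8.6·x) / 35.8 = 927 (existing moment 3.0·86 + 9.0·635 + 3.3·1028 + 1.2·1434 + 7.2·906 + 3.5·540 = 19499.4) ⇒ x = (33186.6 − 19499.4) / 8.6 ≈ 1591.53.
Along y: (13791.0 + 8.6·y) / 35.8 = 323 (existing moment 3.0·232 + 9.0·632 + 3.3·362 + 1.2·911 + 7.2·291 + 3.5·864 = 13791.0) ⇒ y = (11563.4 − 13791.0) / 8.6 ≈ -259.02.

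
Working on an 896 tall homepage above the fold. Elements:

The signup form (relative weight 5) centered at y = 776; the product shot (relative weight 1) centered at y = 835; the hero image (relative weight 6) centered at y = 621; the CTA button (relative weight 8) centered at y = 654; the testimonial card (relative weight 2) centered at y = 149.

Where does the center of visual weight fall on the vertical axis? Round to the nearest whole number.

Σw = 5 + 1 + 6 + 8 + 2 = 22.
y: (5·776 + 1·835 + 6·621 + 8·654 + 2·149) / 22 = 13971 / 22 ≈ 635.05

y ≈ 635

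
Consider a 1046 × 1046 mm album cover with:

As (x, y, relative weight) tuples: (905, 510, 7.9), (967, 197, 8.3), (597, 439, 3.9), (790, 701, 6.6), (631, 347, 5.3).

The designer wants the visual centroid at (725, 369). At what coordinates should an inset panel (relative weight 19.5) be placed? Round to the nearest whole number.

New total weight: (7.9 + 8.3 + 3.9 + 6.6 + 5.3) + 19.5 = 51.5.
Along x: (26062.2 + 19.5·x) / 51.5 = 725 (existing moment 7.9·905 + 8.3·967 + 3.9·597 + 6.6·790 + 5.3·631 = 26062.2) ⇒ x = (37337.5 − 26062.2) / 19.5 ≈ 578.22.
Along y: (13841.9 + 19.5·y) / 51.5 = 369 (existing moment 7.9·510 + 8.3·197 + 3.9·439 + 6.6·701 + 5.3·347 = 13841.9) ⇒ y = (19003.5 − 13841.9) / 19.5 ≈ 264.70.

(578, 265)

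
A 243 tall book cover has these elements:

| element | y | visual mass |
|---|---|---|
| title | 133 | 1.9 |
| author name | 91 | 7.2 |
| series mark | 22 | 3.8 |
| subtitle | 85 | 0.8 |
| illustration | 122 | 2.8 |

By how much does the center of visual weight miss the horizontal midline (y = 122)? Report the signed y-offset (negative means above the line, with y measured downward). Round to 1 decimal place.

Weights sum to 1.9 + 7.2 + 3.8 + 0.8 + 2.8 = 16.5.
Σw·y = 1.9·133 + 7.2·91 + 3.8·22 + 0.8·85 + 2.8·122 = 1401.1, so ȳ = 1401.1/16.5 ≈ 84.92.
Offset from y = 122: 84.92 − 122 ≈ -37.08.

≈ -37.1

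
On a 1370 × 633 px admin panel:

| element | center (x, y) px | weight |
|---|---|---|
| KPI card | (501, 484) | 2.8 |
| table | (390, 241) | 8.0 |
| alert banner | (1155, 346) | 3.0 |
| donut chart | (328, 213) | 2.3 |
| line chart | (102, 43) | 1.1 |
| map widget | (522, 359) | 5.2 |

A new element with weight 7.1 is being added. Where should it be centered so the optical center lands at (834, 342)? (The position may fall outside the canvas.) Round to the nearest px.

(1836, 474)

After adding the new element, total weight = 2.8 + 8.0 + 3.0 + 2.3 + 1.1 + 5.2 + 7.1 = 29.5.
Along x: (11568.8 + 7.1·x) / 29.5 = 834 (existing moment 2.8·501 + 8.0·390 + 3.0·1155 + 2.3·328 + 1.1·102 + 5.2·522 = 11568.8) ⇒ x = (24603.0 − 11568.8) / 7.1 ≈ 1835.80.
Along y: (6725.2 + 7.1·y) / 29.5 = 342 (existing moment 2.8·484 + 8.0·241 + 3.0·346 + 2.3·213 + 1.1·43 + 5.2·359 = 6725.2) ⇒ y = (10089.0 − 6725.2) / 7.1 ≈ 473.77.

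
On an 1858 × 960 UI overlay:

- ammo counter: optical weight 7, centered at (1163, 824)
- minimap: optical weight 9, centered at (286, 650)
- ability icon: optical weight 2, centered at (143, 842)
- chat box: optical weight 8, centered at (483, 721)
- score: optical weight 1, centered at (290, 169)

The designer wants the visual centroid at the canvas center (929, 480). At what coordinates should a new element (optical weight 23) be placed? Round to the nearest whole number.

(1361, 207)

With the new element, Σw becomes 7 + 9 + 2 + 8 + 1 + 23 = 50.
Along x: (15155 + 23·x) / 50 = 929 (existing moment 7·1163 + 9·286 + 2·143 + 8·483 + 1·290 = 15155) ⇒ x = (46450 − 15155) / 23 ≈ 1360.65.
Along y: (19239 + 23·y) / 50 = 480 (existing moment 7·824 + 9·650 + 2·842 + 8·721 + 1·169 = 19239) ⇒ y = (24000 − 19239) / 23 ≈ 207.00.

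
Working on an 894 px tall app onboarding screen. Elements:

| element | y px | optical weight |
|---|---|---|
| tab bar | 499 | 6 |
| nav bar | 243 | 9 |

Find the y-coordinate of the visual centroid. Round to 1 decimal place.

Weights sum to 6 + 9 = 15.
y-moment: 6·499 + 9·243 = 5181; centroid 5181/15 ≈ 345.40.

y ≈ 345.4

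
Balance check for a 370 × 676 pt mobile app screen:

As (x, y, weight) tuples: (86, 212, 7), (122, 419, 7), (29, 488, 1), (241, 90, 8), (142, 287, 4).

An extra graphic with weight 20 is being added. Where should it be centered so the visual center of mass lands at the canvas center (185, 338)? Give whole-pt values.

(236, 456)

After adding the extra graphic, total weight = 7 + 7 + 1 + 8 + 4 + 20 = 47.
Along x: (3981 + 20·x) / 47 = 185 (existing moment 7·86 + 7·122 + 1·29 + 8·241 + 4·142 = 3981) ⇒ x = (8695 − 3981) / 20 ≈ 235.70.
Along y: (6773 + 20·y) / 47 = 338 (existing moment 7·212 + 7·419 + 1·488 + 8·90 + 4·287 = 6773) ⇒ y = (15886 − 6773) / 20 ≈ 455.65.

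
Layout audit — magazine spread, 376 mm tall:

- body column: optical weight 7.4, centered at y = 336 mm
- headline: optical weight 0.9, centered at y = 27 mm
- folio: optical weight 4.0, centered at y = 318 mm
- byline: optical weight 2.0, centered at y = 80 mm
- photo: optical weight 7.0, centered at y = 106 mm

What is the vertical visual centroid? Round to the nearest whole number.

Σw = 7.4 + 0.9 + 4.0 + 2.0 + 7.0 = 21.3.
y: (7.4·336 + 0.9·27 + 4.0·318 + 2.0·80 + 7.0·106) / 21.3 = 4684.7 / 21.3 ≈ 219.94

y ≈ 220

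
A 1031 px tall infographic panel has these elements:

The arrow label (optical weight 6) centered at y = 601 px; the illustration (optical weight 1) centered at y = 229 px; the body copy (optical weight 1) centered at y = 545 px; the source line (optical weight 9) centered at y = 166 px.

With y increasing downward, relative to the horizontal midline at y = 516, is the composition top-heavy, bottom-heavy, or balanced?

Weights sum to 6 + 1 + 1 + 9 = 17.
y: (6·601 + 1·229 + 1·545 + 9·166) / 17 = 5874 / 17 ≈ 345.53
345.5 lies above (smaller y than) the midline 516, so the layout is top-heavy.

top-heavy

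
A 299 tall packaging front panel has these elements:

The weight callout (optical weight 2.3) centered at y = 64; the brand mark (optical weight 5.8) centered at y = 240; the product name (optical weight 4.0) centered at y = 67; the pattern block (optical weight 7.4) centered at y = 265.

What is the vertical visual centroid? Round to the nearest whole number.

y ≈ 193

Weights sum to 2.3 + 5.8 + 4.0 + 7.4 = 19.5.
y: (2.3·64 + 5.8·240 + 4.0·67 + 7.4·265) / 19.5 = 3768.2 / 19.5 ≈ 193.24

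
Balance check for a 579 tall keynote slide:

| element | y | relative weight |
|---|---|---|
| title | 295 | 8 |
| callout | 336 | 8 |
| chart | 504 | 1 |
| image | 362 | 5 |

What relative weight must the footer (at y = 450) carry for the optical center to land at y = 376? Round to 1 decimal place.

w ≈ 12.3

Fixed elements: Σw = 8 + 8 + 1 + 5 = 22, Σw·y = 8·295 + 8·336 + 1·504 + 5·362 = 7362.
Set Σw·y/Σw = 376: (7362 + 450w) = 376·(22 + w).
Solving: w = (376·22 − 7362) / (450 − 376) = 910 / 74 ≈ 12.30.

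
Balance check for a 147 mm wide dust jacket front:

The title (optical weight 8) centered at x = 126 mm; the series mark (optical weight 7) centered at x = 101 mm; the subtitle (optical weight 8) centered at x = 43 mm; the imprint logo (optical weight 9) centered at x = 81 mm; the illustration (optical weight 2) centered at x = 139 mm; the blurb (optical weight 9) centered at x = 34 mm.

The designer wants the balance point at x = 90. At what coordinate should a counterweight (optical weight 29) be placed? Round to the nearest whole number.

x ≈ 107

After adding the counterweight, total weight = 8 + 7 + 8 + 9 + 2 + 9 + 29 = 72.
x: need Σw·x = 72·90 = 6480. Existing = 8·126 + 7·101 + 8·43 + 9·81 + 2·139 + 9·34 = 3372. Remainder 3108 / 29 ≈ 107.17.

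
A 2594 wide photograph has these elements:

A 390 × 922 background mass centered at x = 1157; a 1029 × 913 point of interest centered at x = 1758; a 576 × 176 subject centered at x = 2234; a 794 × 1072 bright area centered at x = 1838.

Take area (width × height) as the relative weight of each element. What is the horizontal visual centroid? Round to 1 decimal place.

x ≈ 1713.7

Taking area as weight: background mass 390·922 = 359580, point of interest 1029·913 = 939477, subject 576·176 = 101376, bright area 794·1072 = 851168. Sum 2251601.
x: (359580·1157 + 939477·1758 + 101376·2234 + 851168·1838) / 2251601 = 3858555394 / 2251601 ≈ 1713.69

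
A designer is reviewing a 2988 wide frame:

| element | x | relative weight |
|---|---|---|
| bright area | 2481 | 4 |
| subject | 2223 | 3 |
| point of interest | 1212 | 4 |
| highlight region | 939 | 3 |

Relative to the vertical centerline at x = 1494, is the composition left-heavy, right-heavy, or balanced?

right-heavy

Σw = 4 + 3 + 4 + 3 = 14.
x-moment: 4·2481 + 3·2223 + 4·1212 + 3·939 = 24258; centroid 24258/14 ≈ 1732.71.
1732.7 lies right of the midline 1494, so the layout is right-heavy.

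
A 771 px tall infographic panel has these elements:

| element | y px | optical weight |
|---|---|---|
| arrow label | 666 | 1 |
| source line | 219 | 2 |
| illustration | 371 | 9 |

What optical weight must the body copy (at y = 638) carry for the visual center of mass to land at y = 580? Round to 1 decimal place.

Existing Σw = 12 (1 + 2 + 9); existing moment 1·666 + 2·219 + 9·371 = 4443.
For the centroid to hit 580: (4443 + w·638) / (12 + w) = 580.
Rearranging, w·(638 − 580) = 580·12 − 4443 = 2517, so w ≈ 2517/58 = 43.40.

w ≈ 43.4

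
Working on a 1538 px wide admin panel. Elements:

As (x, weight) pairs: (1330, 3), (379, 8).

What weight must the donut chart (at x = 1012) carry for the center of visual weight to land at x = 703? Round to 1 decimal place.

w ≈ 2.3

Existing Σw = 11 (3 + 8); existing moment 3·1330 + 8·379 = 7022.
Balance at x = 703 requires (7022 + w·1012) / (11 + w) = 703.
Rearranging, w·(1012 − 703) = 703·11 − 7022 = 711, so w ≈ 711/309 = 2.30.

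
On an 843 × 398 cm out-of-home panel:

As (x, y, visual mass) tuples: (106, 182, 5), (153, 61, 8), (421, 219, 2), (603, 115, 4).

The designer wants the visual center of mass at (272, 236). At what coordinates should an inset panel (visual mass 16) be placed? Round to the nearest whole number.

New total weight: (5 + 8 + 2 + 4) + 16 = 35.
x: need Σw·x = 35·272 = 9520. Existing = 5·106 + 8·153 + 2·421 + 4·603 = 5008. Remainder 4512 / 16 ≈ 282.00.
y: need Σw·y = 35·236 = 8260. Existing = 5·182 + 8·61 + 2·219 + 4·115 = 2296. Remainder 5964 / 16 ≈ 372.75.

(282, 373)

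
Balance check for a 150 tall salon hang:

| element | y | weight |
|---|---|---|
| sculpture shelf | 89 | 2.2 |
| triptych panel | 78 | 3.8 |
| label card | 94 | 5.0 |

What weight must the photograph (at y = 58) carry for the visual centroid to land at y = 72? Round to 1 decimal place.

Fixed elements: Σw = 2.2 + 3.8 + 5.0 = 11.0, Σw·y = 2.2·89 + 3.8·78 + 5.0·94 = 962.2.
For the centroid to hit 72: (962.2 + w·58) / (11.0 + w) = 72.
Rearranging, w·(58 − 72) = 72·11.0 − 962.2 = -170.2, so w ≈ -170.2/-14 = 12.16.

w ≈ 12.2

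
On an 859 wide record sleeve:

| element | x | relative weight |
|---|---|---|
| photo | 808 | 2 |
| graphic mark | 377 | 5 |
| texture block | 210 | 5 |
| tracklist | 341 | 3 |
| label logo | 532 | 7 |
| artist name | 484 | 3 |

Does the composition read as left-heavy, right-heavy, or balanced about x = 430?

Total weight = 2 + 5 + 5 + 3 + 7 + 3 = 25.
Σw·x = 10750; x̄ = 10750/25 ≈ 430.00.
That equals the midline 430 — balanced.

balanced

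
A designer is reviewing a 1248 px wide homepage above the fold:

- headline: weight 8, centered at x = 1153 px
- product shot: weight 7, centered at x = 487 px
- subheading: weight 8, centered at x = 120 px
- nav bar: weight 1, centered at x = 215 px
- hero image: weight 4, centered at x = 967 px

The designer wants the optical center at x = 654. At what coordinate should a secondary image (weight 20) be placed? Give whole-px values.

x ≈ 686

After adding the secondary image, total weight = 8 + 7 + 8 + 1 + 4 + 20 = 48.
Along x: (17676 + 20·x) / 48 = 654 (existing moment 8·1153 + 7·487 + 8·120 + 1·215 + 4·967 = 17676) ⇒ x = (31392 − 17676) / 20 ≈ 685.80.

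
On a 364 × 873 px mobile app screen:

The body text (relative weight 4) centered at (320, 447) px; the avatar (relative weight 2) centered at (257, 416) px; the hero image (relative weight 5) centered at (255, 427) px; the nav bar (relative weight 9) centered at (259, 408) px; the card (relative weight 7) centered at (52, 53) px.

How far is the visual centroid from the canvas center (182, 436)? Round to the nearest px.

Total weight = 4 + 2 + 5 + 9 + 7 = 27.
x-moment: 4·320 + 2·257 + 5·255 + 9·259 + 7·52 = 5764; centroid 5764/27 ≈ 213.48.
y-moment: 4·447 + 2·416 + 5·427 + 9·408 + 7·53 = 8798; centroid 8798/27 ≈ 325.85.
Offset from (182, 436): Δx ≈ 31.48, Δy ≈ -110.15; distance = √(Δx² + Δy²) ≈ 114.56.

≈ 115 px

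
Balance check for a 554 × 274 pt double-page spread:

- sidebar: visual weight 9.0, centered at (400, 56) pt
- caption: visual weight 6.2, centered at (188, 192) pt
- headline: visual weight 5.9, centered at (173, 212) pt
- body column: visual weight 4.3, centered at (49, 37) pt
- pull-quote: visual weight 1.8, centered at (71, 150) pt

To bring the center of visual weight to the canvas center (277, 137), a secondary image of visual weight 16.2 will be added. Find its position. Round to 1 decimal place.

New total weight: (9.0 + 6.2 + 5.9 + 4.3 + 1.8) + 16.2 = 43.4.
Along x: (6124.8 + 16.2·x) / 43.4 = 277 (existing moment 9.0·400 + 6.2·188 + 5.9·173 + 4.3·49 + 1.8·71 = 6124.8) ⇒ x = (12021.8 − 6124.8) / 16.2 ≈ 364.01.
Along y: (3374.3 + 16.2·y) / 43.4 = 137 (existing moment 9.0·56 + 6.2·192 + 5.9·212 + 4.3·37 + 1.8·150 = 3374.3) ⇒ y = (5945.8 − 3374.3) / 16.2 ≈ 158.73.

(364.0, 158.7)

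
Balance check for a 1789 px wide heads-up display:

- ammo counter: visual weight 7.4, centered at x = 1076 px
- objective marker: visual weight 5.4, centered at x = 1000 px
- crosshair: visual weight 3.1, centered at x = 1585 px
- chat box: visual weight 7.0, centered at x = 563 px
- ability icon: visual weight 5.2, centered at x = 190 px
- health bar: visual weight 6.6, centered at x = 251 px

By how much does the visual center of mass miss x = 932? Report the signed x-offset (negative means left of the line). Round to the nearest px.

Σw = 7.4 + 5.4 + 3.1 + 7.0 + 5.2 + 6.6 = 34.7.
Σw·x = 24861.5; x̄ = 24861.5/34.7 ≈ 716.47.
Offset from x = 932: 716.47 − 932 ≈ -215.53.

≈ -216 px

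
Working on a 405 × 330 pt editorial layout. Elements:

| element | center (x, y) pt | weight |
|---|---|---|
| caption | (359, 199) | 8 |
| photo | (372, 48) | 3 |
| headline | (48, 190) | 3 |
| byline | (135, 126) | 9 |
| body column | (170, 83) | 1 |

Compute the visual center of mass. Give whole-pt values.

(230, 147)

Σw = 8 + 3 + 3 + 9 + 1 = 24.
Σw·x = 8·359 + 3·372 + 3·48 + 9·135 + 1·170 = 5517, so x̄ = 5517/24 ≈ 229.88.
Σw·y = 8·199 + 3·48 + 3·190 + 9·126 + 1·83 = 3523, so ȳ = 3523/24 ≈ 146.79.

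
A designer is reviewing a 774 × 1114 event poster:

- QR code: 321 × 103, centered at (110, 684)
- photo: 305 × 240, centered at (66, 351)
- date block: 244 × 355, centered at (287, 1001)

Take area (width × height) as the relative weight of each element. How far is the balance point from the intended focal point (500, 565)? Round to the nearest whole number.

≈ 354

Areas: QR code 321·103 = 33063, photo 305·240 = 73200, date block 244·355 = 86620. Total weight = 192883.
x: (33063·110 + 73200·66 + 86620·287) / 192883 = 33328070 / 192883 ≈ 172.79
y: (33063·684 + 73200·351 + 86620·1001) / 192883 = 135014912 / 192883 ≈ 699.98
From (500, 565): dx = -327.21, dy = 134.98, so the distance is √(dx²+dy²) ≈ 353.96.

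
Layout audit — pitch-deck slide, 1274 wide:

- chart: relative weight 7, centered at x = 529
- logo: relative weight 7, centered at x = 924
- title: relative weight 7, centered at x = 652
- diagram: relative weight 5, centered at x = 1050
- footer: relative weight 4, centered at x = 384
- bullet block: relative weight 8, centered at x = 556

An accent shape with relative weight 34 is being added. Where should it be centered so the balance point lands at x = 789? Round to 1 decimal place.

New total weight: (7 + 7 + 7 + 5 + 4 + 8) + 34 = 72.
Along x: (25969 + 34·x) / 72 = 789 (existing moment 7·529 + 7·924 + 7·652 + 5·1050 + 4·384 + 8·556 = 25969) ⇒ x = (56808 − 25969) / 34 ≈ 907.03.

x ≈ 907.0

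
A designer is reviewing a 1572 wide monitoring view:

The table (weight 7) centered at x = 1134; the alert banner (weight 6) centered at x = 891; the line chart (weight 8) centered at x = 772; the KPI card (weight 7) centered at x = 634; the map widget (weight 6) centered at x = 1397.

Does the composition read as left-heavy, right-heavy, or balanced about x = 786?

right-heavy

Total weight = 7 + 6 + 8 + 7 + 6 = 34.
x-moment: 7·1134 + 6·891 + 8·772 + 7·634 + 6·1397 = 32280; centroid 32280/34 ≈ 949.41.
Since 949.4 is right of 786, the composition reads right-heavy.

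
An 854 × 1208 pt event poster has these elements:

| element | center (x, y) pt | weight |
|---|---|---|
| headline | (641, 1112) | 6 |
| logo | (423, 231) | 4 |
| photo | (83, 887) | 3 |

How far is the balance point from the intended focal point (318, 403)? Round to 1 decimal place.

≈ 406.4 pt

Weights sum to 6 + 4 + 3 = 13.
x-moment: 6·641 + 4·423 + 3·83 = 5787; centroid 5787/13 ≈ 445.15.
y-moment: 6·1112 + 4·231 + 3·887 = 10257; centroid 10257/13 ≈ 789.00.
From (318, 403): dx = 127.15, dy = 386.00, so the distance is √(dx²+dy²) ≈ 406.40.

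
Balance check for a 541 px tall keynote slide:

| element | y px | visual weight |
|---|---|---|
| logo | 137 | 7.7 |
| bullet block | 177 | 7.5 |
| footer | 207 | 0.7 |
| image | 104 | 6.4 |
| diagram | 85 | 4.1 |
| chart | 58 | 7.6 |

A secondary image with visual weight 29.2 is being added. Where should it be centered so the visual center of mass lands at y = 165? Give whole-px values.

After adding the secondary image, total weight = 7.7 + 7.5 + 0.7 + 6.4 + 4.1 + 7.6 + 29.2 = 63.2.
y: target moment 63.2×165 = 10428.0; current 7.7·137 + 7.5·177 + 0.7·207 + 6.4·104 + 4.1·85 + 7.6·58 = 3982.2; the secondary image supplies 6445.8, so y = 6445.8/29.2 ≈ 220.75.

y ≈ 221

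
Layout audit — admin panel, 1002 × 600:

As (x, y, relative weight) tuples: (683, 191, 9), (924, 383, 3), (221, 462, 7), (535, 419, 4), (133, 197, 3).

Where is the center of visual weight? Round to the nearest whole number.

Total weight = 9 + 3 + 7 + 4 + 3 = 26.
Σw·x = 9·683 + 3·924 + 7·221 + 4·535 + 3·133 = 13005, so x̄ = 13005/26 ≈ 500.19.
Σw·y = 9·191 + 3·383 + 7·462 + 4·419 + 3·197 = 8369, so ȳ = 8369/26 ≈ 321.88.

(500, 322)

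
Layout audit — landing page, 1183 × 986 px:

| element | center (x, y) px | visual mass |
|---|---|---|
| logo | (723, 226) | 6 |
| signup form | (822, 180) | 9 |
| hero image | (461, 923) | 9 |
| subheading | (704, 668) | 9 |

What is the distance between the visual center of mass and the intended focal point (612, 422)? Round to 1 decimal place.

≈ 119.1 px

Total weight = 6 + 9 + 9 + 9 = 33.
x: (6·723 + 9·822 + 9·461 + 9·704) / 33 = 22221 / 33 ≈ 673.36
y: (6·226 + 9·180 + 9·923 + 9·668) / 33 = 17295 / 33 ≈ 524.09
Relative to (612, 422): Δ = (61.36, 102.09); |Δ| = √(61.36² + 102.09²) ≈ 119.11.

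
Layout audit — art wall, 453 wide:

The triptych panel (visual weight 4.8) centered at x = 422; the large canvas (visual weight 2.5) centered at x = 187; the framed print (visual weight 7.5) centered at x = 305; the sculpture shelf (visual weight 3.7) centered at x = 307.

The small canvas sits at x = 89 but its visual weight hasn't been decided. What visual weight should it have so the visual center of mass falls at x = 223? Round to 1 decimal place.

w ≈ 13.4

Known weights sum to 4.8 + 2.5 + 7.5 + 3.7 = 18.5; their moment is 4.8·422 + 2.5·187 + 7.5·305 + 3.7·307 = 5916.5.
Set Σw·x/Σw = 223: (5916.5 + 89w) = 223·(18.5 + w).
Solving: w = (223·18.5 − 5916.5) / (89 − 223) = -1791.0 / -134 ≈ 13.37.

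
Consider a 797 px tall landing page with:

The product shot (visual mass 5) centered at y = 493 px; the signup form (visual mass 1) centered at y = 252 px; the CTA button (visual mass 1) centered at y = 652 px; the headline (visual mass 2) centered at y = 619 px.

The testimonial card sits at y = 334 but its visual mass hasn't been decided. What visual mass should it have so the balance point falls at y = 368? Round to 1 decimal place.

w ≈ 38.1

Known weights sum to 5 + 1 + 1 + 2 = 9; their moment is 5·493 + 1·252 + 1·652 + 2·619 = 4607.
Balance at y = 368 requires (4607 + w·334) / (9 + w) = 368.
Solving: w = (368·9 − 4607) / (334 − 368) = -1295 / -34 ≈ 38.09.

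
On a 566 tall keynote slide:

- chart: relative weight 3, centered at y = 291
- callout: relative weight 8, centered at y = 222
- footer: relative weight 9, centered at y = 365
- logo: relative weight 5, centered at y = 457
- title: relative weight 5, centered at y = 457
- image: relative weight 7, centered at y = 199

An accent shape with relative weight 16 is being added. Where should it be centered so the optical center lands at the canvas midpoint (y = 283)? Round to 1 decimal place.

New total weight: (3 + 8 + 9 + 5 + 5 + 7) + 16 = 53.
y: need Σw·y = 53·283 = 14999. Existing = 3·291 + 8·222 + 9·365 + 5·457 + 5·457 + 7·199 = 11897. Remainder 3102 / 16 ≈ 193.88.

y ≈ 193.9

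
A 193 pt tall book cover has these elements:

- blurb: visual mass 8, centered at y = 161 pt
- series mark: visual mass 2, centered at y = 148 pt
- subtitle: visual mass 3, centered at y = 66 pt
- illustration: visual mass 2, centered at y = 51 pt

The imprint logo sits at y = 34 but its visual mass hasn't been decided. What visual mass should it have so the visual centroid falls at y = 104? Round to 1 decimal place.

w ≈ 4.6

Fixed elements: Σw = 8 + 2 + 3 + 2 = 15, Σw·y = 8·161 + 2·148 + 3·66 + 2·51 = 1884.
Balance at y = 104 requires (1884 + w·34) / (15 + w) = 104.
So w = (104·15 − 1884)/(34 − 104) = -324/-70 ≈ 4.63.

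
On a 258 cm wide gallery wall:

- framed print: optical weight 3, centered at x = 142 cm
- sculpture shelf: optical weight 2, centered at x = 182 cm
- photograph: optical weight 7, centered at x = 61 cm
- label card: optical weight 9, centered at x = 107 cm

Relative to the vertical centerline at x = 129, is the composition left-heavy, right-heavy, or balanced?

Weights sum to 3 + 2 + 7 + 9 = 21.
x: (3·142 + 2·182 + 7·61 + 9·107) / 21 = 2180 / 21 ≈ 103.81
103.8 vs midline 129 → left-heavy.

left-heavy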